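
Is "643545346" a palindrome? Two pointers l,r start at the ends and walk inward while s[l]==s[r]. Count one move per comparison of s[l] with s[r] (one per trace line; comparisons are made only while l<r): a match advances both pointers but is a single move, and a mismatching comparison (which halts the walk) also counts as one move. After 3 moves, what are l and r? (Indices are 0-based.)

l=0 r=8: '6'=='6', l++,r--
l=1 r=7: '4'=='4', l++,r--
l=2 r=6: '3'=='3', l++,r--

l=3, r=5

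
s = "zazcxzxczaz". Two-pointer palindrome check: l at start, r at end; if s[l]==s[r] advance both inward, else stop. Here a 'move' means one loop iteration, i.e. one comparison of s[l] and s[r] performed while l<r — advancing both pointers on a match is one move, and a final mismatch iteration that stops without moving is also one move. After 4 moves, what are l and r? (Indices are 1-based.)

l=5, r=7

[1,11] 'z'=='z' → l++,r--
[2,10] 'a'=='a' → l++,r--
[3,9] 'z'=='z' → l++,r--
[4,8] 'c'=='c' → l++,r--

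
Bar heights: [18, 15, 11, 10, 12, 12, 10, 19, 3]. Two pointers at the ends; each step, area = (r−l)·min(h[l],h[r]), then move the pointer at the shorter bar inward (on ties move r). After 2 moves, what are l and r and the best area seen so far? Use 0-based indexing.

[0,8] min(18,3)*8=24 best=24 * → r--
[0,7] min(18,19)*7=126 best=126 * → l++

l=1, r=7, best area=126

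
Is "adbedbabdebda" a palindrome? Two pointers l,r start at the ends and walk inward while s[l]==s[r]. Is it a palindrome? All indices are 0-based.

[0,12] 'a'=='a' → l++,r--
[1,11] 'd'=='d' → l++,r--
[2,10] 'b'=='b' → l++,r--
[3,9] 'e'=='e' → l++,r--
[4,8] 'd'=='d' → l++,r--
[5,7] 'b'=='b' → l++,r--

palindrome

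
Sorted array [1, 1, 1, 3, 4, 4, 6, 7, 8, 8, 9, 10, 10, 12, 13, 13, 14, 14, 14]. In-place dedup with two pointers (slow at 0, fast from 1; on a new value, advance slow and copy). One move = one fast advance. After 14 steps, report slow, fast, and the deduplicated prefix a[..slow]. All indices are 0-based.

slow=9, fast=15, prefix=[1, 3, 4, 6, 7, 8, 9, 10, 12, 13]

(s=0,f=1) a[fast]=1=a[slow] dup → fast++
(s=0,f=2) a[fast]=1=a[slow] dup → fast++
(s=0,f=3) a[fast]=3≠a[slow]=1 write a[1]=3 → slow++,fast++
(s=1,f=4) a[fast]=4≠a[slow]=3 write a[2]=4 → slow++,fast++
(s=2,f=5) a[fast]=4=a[slow] dup → fast++
(s=2,f=6) a[fast]=6≠a[slow]=4 write a[3]=6 → slow++,fast++
(s=3,f=7) a[fast]=7≠a[slow]=6 write a[4]=7 → slow++,fast++
(s=4,f=8) a[fast]=8≠a[slow]=7 write a[5]=8 → slow++,fast++
(s=5,f=9) a[fast]=8=a[slow] dup → fast++
(s=5,f=10) a[fast]=9≠a[slow]=8 write a[6]=9 → slow++,fast++
(s=6,f=11) a[fast]=10≠a[slow]=9 write a[7]=10 → slow++,fast++
(s=7,f=12) a[fast]=10=a[slow] dup → fast++
(s=7,f=13) a[fast]=12≠a[slow]=10 write a[8]=12 → slow++,fast++
(s=8,f=14) a[fast]=13≠a[slow]=12 write a[9]=13 → slow++,fast++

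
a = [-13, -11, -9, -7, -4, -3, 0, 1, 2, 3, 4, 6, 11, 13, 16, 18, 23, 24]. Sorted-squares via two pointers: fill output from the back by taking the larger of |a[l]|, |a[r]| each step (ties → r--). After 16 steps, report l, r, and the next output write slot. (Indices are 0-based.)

l=6, r=7, next write slot=1

[0,17] |-13|<=|24| out[17]=576 → r--
[0,16] |-13|<=|23| out[16]=529 → r--
[0,15] |-13|<=|18| out[15]=324 → r--
[0,14] |-13|<=|16| out[14]=256 → r--
[0,13] |-13|<=|13| out[13]=169 → r--
[0,12] |-13|>|11| out[12]=169 → l++
[1,12] |-11|<=|11| out[11]=121 → r--
[1,11] |-11|>|6| out[10]=121 → l++
[2,11] |-9|>|6| out[9]=81 → l++
[3,11] |-7|>|6| out[8]=49 → l++
[4,11] |-4|<=|6| out[7]=36 → r--
[4,10] |-4|<=|4| out[6]=16 → r--
[4,9] |-4|>|3| out[5]=16 → l++
[5,9] |-3|<=|3| out[4]=9 → r--
[5,8] |-3|>|2| out[3]=9 → l++
[6,8] |0|<=|2| out[2]=4 → r--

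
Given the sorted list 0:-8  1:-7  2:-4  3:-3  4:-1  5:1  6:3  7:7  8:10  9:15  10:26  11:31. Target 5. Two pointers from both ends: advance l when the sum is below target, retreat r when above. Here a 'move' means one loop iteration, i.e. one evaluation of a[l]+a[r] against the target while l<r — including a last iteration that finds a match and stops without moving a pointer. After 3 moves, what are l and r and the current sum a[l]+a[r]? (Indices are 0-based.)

l=0, r=8, sum=2

l=0 r=11: -8+31=23 >5, r--
l=0 r=10: -8+26=18 >5, r--
l=0 r=9: -8+15=7 >5, r--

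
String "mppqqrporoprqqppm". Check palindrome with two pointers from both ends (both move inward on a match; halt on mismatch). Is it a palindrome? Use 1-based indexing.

l=1 r=17: 'm'=='m', l++,r--
l=2 r=16: 'p'=='p', l++,r--
l=3 r=15: 'p'=='p', l++,r--
l=4 r=14: 'q'=='q', l++,r--
l=5 r=13: 'q'=='q', l++,r--
l=6 r=12: 'r'=='r', l++,r--
l=7 r=11: 'p'=='p', l++,r--
l=8 r=10: 'o'=='o', l++,r--

palindrome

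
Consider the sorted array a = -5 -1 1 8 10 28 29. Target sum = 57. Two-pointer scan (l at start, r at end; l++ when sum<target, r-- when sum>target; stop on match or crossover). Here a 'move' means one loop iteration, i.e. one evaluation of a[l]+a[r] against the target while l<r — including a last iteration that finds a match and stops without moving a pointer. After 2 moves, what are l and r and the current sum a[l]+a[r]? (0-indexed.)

l=0 r=6: -5+29=24 <57, l++
l=1 r=6: -1+29=28 <57, l++

l=2, r=6, sum=30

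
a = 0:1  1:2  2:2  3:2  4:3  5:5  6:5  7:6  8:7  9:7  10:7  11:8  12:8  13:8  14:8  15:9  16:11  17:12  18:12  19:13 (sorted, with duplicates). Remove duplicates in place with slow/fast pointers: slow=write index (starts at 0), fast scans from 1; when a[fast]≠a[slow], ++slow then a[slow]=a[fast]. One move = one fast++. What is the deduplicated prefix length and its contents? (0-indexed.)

slow=0 fast=1: a[fast]=2≠a[slow]=1 write a[1]=2, slow++,fast++
slow=1 fast=2: a[fast]=2=a[slow] dup, fast++
slow=1 fast=3: a[fast]=2=a[slow] dup, fast++
slow=1 fast=4: a[fast]=3≠a[slow]=2 write a[2]=3, slow++,fast++
slow=2 fast=5: a[fast]=5≠a[slow]=3 write a[3]=5, slow++,fast++
slow=3 fast=6: a[fast]=5=a[slow] dup, fast++
slow=3 fast=7: a[fast]=6≠a[slow]=5 write a[4]=6, slow++,fast++
slow=4 fast=8: a[fast]=7≠a[slow]=6 write a[5]=7, slow++,fast++
slow=5 fast=9: a[fast]=7=a[slow] dup, fast++
slow=5 fast=10: a[fast]=7=a[slow] dup, fast++
slow=5 fast=11: a[fast]=8≠a[slow]=7 write a[6]=8, slow++,fast++
slow=6 fast=12: a[fast]=8=a[slow] dup, fast++
slow=6 fast=13: a[fast]=8=a[slow] dup, fast++
slow=6 fast=14: a[fast]=8=a[slow] dup, fast++
slow=6 fast=15: a[fast]=9≠a[slow]=8 write a[7]=9, slow++,fast++
slow=7 fast=16: a[fast]=11≠a[slow]=9 write a[8]=11, slow++,fast++
slow=8 fast=17: a[fast]=12≠a[slow]=11 write a[9]=12, slow++,fast++
slow=9 fast=18: a[fast]=12=a[slow] dup, fast++
slow=9 fast=19: a[fast]=13≠a[slow]=12 write a[10]=13, slow++,fast++

length 11; prefix = [1, 2, 3, 5, 6, 7, 8, 9, 11, 12, 13]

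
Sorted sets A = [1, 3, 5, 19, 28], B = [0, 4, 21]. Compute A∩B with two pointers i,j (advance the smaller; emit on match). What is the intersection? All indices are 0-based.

i=0 j=0: 1>0, j++
i=0 j=1: 1<4, i++
i=1 j=1: 3<4, i++
i=2 j=1: 5>4, j++
i=2 j=2: 5<21, i++
i=3 j=2: 19<21, i++
i=4 j=2: 28>21, j++

intersection = []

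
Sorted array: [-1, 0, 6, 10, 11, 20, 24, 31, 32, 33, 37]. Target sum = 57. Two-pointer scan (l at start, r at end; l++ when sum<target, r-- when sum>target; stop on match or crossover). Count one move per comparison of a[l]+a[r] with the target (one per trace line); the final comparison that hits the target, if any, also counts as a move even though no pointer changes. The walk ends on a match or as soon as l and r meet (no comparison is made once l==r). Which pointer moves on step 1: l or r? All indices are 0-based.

l=0 r=10: -1+37=36 <57, l++

l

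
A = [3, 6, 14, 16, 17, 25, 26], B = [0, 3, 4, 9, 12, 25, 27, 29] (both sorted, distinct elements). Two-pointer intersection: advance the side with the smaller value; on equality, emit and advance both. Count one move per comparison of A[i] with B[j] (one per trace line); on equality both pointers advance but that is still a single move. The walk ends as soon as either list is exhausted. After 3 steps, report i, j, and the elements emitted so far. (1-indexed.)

i=1 j=1: 3>0, j++
i=1 j=2: 3==3 emit, i++,j++
i=2 j=3: 6>4, j++

i=2, j=4, emitted=[3]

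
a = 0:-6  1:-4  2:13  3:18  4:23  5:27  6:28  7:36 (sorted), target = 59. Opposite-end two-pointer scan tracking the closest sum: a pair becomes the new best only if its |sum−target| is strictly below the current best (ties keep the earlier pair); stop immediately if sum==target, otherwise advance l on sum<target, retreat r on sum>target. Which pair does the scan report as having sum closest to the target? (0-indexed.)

l=0 r=7: -6+36=30 d=29 *, l++
l=1 r=7: -4+36=32 d=27 *, l++
l=2 r=7: 13+36=49 d=10 *, l++
l=3 r=7: 18+36=54 d=5 *, l++
l=4 r=7: 23+36=59 d=0 *, stop

pair (23, 36) with sum 59 (|Δ|=0)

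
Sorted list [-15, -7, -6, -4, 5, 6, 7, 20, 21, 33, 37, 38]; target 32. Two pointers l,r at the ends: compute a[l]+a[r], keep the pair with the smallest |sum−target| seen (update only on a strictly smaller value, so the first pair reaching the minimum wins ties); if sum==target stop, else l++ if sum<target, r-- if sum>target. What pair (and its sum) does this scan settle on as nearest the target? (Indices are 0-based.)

[0,11] -15+38=23 d=9 * → l++
[1,11] -7+38=31 d=1 * → l++
[2,11] -6+38=32 d=0 * → stop

pair (-6, 38) with sum 32 (|Δ|=0)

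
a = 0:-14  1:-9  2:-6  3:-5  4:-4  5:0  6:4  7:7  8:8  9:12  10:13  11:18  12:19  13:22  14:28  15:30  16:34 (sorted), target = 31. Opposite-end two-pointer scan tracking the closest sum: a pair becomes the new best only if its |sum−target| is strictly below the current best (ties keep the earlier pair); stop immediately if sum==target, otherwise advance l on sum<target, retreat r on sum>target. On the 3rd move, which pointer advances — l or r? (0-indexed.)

[0,16] -14+34=20 d=11 * → l++
[1,16] -9+34=25 d=6 * → l++
[2,16] -6+34=28 d=3 * → l++

l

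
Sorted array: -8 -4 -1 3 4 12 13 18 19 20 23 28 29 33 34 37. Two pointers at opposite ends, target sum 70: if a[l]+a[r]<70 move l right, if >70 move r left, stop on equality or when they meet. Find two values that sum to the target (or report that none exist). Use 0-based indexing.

(33, 37)

l=0 r=15: -8+37=29 <70, l++
l=1 r=15: -4+37=33 <70, l++
l=2 r=15: -1+37=36 <70, l++
l=3 r=15: 3+37=40 <70, l++
l=4 r=15: 4+37=41 <70, l++
l=5 r=15: 12+37=49 <70, l++
l=6 r=15: 13+37=50 <70, l++
l=7 r=15: 18+37=55 <70, l++
l=8 r=15: 19+37=56 <70, l++
l=9 r=15: 20+37=57 <70, l++
l=10 r=15: 23+37=60 <70, l++
l=11 r=15: 28+37=65 <70, l++
l=12 r=15: 29+37=66 <70, l++
l=13 r=15: 33+37=70, found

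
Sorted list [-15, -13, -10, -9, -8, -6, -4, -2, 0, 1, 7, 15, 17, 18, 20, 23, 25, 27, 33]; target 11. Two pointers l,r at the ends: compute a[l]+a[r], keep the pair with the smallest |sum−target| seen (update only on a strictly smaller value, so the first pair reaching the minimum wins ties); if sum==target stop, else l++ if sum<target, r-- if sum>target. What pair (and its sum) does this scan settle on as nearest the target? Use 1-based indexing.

l=1 r=19: -15+33=18 d=7 *, r--
l=1 r=18: -15+27=12 d=1 *, r--
l=1 r=17: -15+25=10 d=1, l++
l=2 r=17: -13+25=12 d=1, r--
l=2 r=16: -13+23=10 d=1, l++
l=3 r=16: -10+23=13 d=2, r--
l=3 r=15: -10+20=10 d=1, l++
l=4 r=15: -9+20=11 d=0 *, stop

pair (-9, 20) with sum 11 (|Δ|=0)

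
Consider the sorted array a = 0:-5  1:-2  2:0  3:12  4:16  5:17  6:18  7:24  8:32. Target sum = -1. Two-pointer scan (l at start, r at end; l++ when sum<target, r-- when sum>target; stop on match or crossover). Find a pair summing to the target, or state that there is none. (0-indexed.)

l=0 r=8: -5+32=27 >-1, r--
l=0 r=7: -5+24=19 >-1, r--
l=0 r=6: -5+18=13 >-1, r--
l=0 r=5: -5+17=12 >-1, r--
l=0 r=4: -5+16=11 >-1, r--
l=0 r=3: -5+12=7 >-1, r--
l=0 r=2: -5+0=-5 <-1, l++
l=1 r=2: -2+0=-2 <-1, l++

no pair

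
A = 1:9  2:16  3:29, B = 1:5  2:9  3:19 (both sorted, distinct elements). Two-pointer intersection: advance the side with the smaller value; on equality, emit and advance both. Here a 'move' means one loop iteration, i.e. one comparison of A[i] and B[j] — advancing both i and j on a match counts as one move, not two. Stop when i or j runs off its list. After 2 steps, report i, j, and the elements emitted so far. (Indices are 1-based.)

i=2, j=3, emitted=[9]

i=1 j=1: 9>5, j++
i=1 j=2: 9==9 emit, i++,j++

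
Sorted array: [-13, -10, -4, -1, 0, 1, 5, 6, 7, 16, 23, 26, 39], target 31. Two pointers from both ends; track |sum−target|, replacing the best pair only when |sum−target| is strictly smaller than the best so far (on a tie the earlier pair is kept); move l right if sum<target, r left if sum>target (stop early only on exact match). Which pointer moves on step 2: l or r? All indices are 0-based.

l

l=0 r=12: -13+39=26 d=5 *, l++
l=1 r=12: -10+39=29 d=2 *, l++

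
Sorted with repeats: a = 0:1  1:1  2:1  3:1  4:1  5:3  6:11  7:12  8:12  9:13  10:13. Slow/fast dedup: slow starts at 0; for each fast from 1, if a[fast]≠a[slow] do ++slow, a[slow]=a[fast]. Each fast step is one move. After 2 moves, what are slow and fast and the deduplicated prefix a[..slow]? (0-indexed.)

slow=0 fast=1: a[fast]=1=a[slow] dup, fast++
slow=0 fast=2: a[fast]=1=a[slow] dup, fast++

slow=0, fast=3, prefix=[1]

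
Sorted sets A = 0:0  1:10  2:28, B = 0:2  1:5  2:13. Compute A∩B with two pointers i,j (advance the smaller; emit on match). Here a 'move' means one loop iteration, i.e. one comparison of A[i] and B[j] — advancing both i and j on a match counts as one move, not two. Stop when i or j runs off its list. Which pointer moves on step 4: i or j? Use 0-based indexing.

i=0 j=0: 0<2, i++
i=1 j=0: 10>2, j++
i=1 j=1: 10>5, j++
i=1 j=2: 10<13, i++

i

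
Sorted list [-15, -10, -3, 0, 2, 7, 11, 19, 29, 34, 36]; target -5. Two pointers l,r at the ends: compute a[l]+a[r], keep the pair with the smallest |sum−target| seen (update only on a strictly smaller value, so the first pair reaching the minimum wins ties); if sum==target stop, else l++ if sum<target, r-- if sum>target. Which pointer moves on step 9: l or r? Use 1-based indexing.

r

[1,11] -15+36=21 d=26 * → r--
[1,10] -15+34=19 d=24 * → r--
[1,9] -15+29=14 d=19 * → r--
[1,8] -15+19=4 d=9 * → r--
[1,7] -15+11=-4 d=1 * → r--
[1,6] -15+7=-8 d=3 → l++
[2,6] -10+7=-3 d=2 → r--
[2,5] -10+2=-8 d=3 → l++
[3,5] -3+2=-1 d=4 → r--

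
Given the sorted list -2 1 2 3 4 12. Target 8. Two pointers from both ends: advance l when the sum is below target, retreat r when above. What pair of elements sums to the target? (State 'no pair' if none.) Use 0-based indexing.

no pair

[0,5] -2+12=10 >8 → r--
[0,4] -2+4=2 <8 → l++
[1,4] 1+4=5 <8 → l++
[2,4] 2+4=6 <8 → l++
[3,4] 3+4=7 <8 → l++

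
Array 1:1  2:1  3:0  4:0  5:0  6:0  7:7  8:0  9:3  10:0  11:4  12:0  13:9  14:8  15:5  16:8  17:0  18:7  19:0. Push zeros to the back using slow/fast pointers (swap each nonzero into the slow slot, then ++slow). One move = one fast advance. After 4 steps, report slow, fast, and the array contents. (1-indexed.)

slow=1 fast=1: a[fast]=1≠0 swap→a[1]=1, slow++,fast++
slow=2 fast=2: a[fast]=1≠0 swap→a[2]=1, slow++,fast++
slow=3 fast=3: a[fast]=0, fast++
slow=3 fast=4: a[fast]=0, fast++

slow=3, fast=5, a=[1, 1, 0, 0, 0, 0, 7, 0, 3, 0, 4, 0, 9, 8, 5, 8, 0, 7, 0]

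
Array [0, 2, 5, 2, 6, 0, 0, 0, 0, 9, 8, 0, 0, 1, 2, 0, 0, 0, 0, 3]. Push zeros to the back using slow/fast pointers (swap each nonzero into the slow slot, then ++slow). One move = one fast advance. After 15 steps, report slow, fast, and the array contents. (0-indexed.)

slow=0 fast=0: a[fast]=0, fast++
slow=0 fast=1: a[fast]=2≠0 swap→a[0]=2, slow++,fast++
slow=1 fast=2: a[fast]=5≠0 swap→a[1]=5, slow++,fast++
slow=2 fast=3: a[fast]=2≠0 swap→a[2]=2, slow++,fast++
slow=3 fast=4: a[fast]=6≠0 swap→a[3]=6, slow++,fast++
slow=4 fast=5: a[fast]=0, fast++
slow=4 fast=6: a[fast]=0, fast++
slow=4 fast=7: a[fast]=0, fast++
slow=4 fast=8: a[fast]=0, fast++
slow=4 fast=9: a[fast]=9≠0 swap→a[4]=9, slow++,fast++
slow=5 fast=10: a[fast]=8≠0 swap→a[5]=8, slow++,fast++
slow=6 fast=11: a[fast]=0, fast++
slow=6 fast=12: a[fast]=0, fast++
slow=6 fast=13: a[fast]=1≠0 swap→a[6]=1, slow++,fast++
slow=7 fast=14: a[fast]=2≠0 swap→a[7]=2, slow++,fast++

slow=8, fast=15, a=[2, 5, 2, 6, 9, 8, 1, 2, 0, 0, 0, 0, 0, 0, 0, 0, 0, 0, 0, 3]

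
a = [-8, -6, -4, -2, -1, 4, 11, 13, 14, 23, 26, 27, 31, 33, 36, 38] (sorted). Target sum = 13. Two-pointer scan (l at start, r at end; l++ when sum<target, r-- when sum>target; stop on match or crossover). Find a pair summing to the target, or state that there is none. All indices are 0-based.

[0,15] -8+38=30 >13 → r--
[0,14] -8+36=28 >13 → r--
[0,13] -8+33=25 >13 → r--
[0,12] -8+31=23 >13 → r--
[0,11] -8+27=19 >13 → r--
[0,10] -8+26=18 >13 → r--
[0,9] -8+23=15 >13 → r--
[0,8] -8+14=6 <13 → l++
[1,8] -6+14=8 <13 → l++
[2,8] -4+14=10 <13 → l++
[3,8] -2+14=12 <13 → l++
[4,8] -1+14=13 → found

(-1, 14)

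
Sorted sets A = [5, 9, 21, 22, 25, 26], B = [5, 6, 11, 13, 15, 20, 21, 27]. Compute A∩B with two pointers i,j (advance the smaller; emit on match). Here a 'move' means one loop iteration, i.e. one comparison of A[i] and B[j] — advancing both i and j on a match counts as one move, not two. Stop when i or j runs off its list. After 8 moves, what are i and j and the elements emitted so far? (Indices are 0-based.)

i=3, j=7, emitted=[5, 21]

i=0 j=0: 5==5 emit, i++,j++
i=1 j=1: 9>6, j++
i=1 j=2: 9<11, i++
i=2 j=2: 21>11, j++
i=2 j=3: 21>13, j++
i=2 j=4: 21>15, j++
i=2 j=5: 21>20, j++
i=2 j=6: 21==21 emit, i++,j++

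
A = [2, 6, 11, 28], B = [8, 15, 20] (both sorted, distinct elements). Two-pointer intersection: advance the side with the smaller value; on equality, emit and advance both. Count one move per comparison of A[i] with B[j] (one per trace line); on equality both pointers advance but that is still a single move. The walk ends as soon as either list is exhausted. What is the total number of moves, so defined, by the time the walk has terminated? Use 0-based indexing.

6 moves

[i=0,j=0] 2<8 → i++
[i=1,j=0] 6<8 → i++
[i=2,j=0] 11>8 → j++
[i=2,j=1] 11<15 → i++
[i=3,j=1] 28>15 → j++
[i=3,j=2] 28>20 → j++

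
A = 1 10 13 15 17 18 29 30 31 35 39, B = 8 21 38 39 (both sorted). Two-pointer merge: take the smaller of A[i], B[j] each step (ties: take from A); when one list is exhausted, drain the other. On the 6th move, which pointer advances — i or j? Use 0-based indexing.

[i=0,j=0] A[i]=1<=B[j]=8 take 1 → i++
[i=1,j=0] A[i]=10>B[j]=8 take 8 → j++
[i=1,j=1] A[i]=10<=B[j]=21 take 10 → i++
[i=2,j=1] A[i]=13<=B[j]=21 take 13 → i++
[i=3,j=1] A[i]=15<=B[j]=21 take 15 → i++
[i=4,j=1] A[i]=17<=B[j]=21 take 17 → i++

i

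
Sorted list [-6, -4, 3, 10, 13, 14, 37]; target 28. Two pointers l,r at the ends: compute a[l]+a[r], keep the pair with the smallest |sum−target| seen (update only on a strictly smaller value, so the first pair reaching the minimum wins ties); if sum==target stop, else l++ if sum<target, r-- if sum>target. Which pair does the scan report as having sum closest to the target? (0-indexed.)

[0,6] -6+37=31 d=3 * → r--
[0,5] -6+14=8 d=20 → l++
[1,5] -4+14=10 d=18 → l++
[2,5] 3+14=17 d=11 → l++
[3,5] 10+14=24 d=4 → l++
[4,5] 13+14=27 d=1 * → l++

pair (13, 14) with sum 27 (|Δ|=1)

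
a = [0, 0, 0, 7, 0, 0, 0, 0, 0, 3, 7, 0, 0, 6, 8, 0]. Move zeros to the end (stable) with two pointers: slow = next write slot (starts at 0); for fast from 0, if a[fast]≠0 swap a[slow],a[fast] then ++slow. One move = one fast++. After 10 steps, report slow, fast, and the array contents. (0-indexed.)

slow=0 fast=0: a[fast]=0, fast++
slow=0 fast=1: a[fast]=0, fast++
slow=0 fast=2: a[fast]=0, fast++
slow=0 fast=3: a[fast]=7≠0 swap→a[0]=7, slow++,fast++
slow=1 fast=4: a[fast]=0, fast++
slow=1 fast=5: a[fast]=0, fast++
slow=1 fast=6: a[fast]=0, fast++
slow=1 fast=7: a[fast]=0, fast++
slow=1 fast=8: a[fast]=0, fast++
slow=1 fast=9: a[fast]=3≠0 swap→a[1]=3, slow++,fast++

slow=2, fast=10, a=[7, 3, 0, 0, 0, 0, 0, 0, 0, 0, 7, 0, 0, 6, 8, 0]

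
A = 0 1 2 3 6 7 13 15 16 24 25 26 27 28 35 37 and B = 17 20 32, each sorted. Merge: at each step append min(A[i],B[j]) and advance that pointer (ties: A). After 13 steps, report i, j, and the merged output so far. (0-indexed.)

[i=0,j=0] A[i]=0<=B[j]=17 take 0 → i++
[i=1,j=0] A[i]=1<=B[j]=17 take 1 → i++
[i=2,j=0] A[i]=2<=B[j]=17 take 2 → i++
[i=3,j=0] A[i]=3<=B[j]=17 take 3 → i++
[i=4,j=0] A[i]=6<=B[j]=17 take 6 → i++
[i=5,j=0] A[i]=7<=B[j]=17 take 7 → i++
[i=6,j=0] A[i]=13<=B[j]=17 take 13 → i++
[i=7,j=0] A[i]=15<=B[j]=17 take 15 → i++
[i=8,j=0] A[i]=16<=B[j]=17 take 16 → i++
[i=9,j=0] A[i]=24>B[j]=17 take 17 → j++
[i=9,j=1] A[i]=24>B[j]=20 take 20 → j++
[i=9,j=2] A[i]=24<=B[j]=32 take 24 → i++
[i=10,j=2] A[i]=25<=B[j]=32 take 25 → i++

i=11, j=2, merged so far=[0, 1, 2, 3, 6, 7, 13, 15, 16, 17, 20, 24, 25]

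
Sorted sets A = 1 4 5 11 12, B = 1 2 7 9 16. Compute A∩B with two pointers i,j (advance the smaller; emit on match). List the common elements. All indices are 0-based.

intersection = [1]

[i=0,j=0] 1==1 emit → i++,j++
[i=1,j=1] 4>2 → j++
[i=1,j=2] 4<7 → i++
[i=2,j=2] 5<7 → i++
[i=3,j=2] 11>7 → j++
[i=3,j=3] 11>9 → j++
[i=3,j=4] 11<16 → i++
[i=4,j=4] 12<16 → i++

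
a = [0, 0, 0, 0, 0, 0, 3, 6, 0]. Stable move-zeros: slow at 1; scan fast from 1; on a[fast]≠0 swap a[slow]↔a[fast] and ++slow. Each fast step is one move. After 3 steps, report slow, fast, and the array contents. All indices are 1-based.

(s=1,f=1) a[fast]=0 → fast++
(s=1,f=2) a[fast]=0 → fast++
(s=1,f=3) a[fast]=0 → fast++

slow=1, fast=4, a=[0, 0, 0, 0, 0, 0, 3, 6, 0]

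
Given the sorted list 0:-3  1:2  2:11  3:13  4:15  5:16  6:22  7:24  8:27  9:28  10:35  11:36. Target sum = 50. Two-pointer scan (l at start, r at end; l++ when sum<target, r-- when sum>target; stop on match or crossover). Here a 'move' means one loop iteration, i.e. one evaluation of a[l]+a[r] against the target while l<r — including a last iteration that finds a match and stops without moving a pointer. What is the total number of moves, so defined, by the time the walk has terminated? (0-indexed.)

l=0 r=11: -3+36=33 <50, l++
l=1 r=11: 2+36=38 <50, l++
l=2 r=11: 11+36=47 <50, l++
l=3 r=11: 13+36=49 <50, l++
l=4 r=11: 15+36=51 >50, r--
l=4 r=10: 15+35=50, found

6 moves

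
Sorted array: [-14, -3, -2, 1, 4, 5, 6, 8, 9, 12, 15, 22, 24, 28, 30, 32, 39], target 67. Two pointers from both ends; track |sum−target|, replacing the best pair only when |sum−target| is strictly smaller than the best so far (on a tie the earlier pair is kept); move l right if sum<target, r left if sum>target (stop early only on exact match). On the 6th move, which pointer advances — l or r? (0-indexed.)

l

[0,16] -14+39=25 d=42 * → l++
[1,16] -3+39=36 d=31 * → l++
[2,16] -2+39=37 d=30 * → l++
[3,16] 1+39=40 d=27 * → l++
[4,16] 4+39=43 d=24 * → l++
[5,16] 5+39=44 d=23 * → l++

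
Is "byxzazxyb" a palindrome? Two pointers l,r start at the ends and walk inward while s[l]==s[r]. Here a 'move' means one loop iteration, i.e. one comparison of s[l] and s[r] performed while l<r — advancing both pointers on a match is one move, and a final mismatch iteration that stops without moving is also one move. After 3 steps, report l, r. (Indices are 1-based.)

l=1 r=9: 'b'=='b', l++,r--
l=2 r=8: 'y'=='y', l++,r--
l=3 r=7: 'x'=='x', l++,r--

l=4, r=6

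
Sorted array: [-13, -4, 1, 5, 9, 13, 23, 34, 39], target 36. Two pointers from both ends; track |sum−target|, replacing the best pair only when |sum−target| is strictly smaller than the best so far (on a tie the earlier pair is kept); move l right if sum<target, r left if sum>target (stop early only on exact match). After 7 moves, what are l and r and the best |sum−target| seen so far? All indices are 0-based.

[0,8] -13+39=26 d=10 * → l++
[1,8] -4+39=35 d=1 * → l++
[2,8] 1+39=40 d=4 → r--
[2,7] 1+34=35 d=1 → l++
[3,7] 5+34=39 d=3 → r--
[3,6] 5+23=28 d=8 → l++
[4,6] 9+23=32 d=4 → l++

l=5, r=6, best |Δ|=1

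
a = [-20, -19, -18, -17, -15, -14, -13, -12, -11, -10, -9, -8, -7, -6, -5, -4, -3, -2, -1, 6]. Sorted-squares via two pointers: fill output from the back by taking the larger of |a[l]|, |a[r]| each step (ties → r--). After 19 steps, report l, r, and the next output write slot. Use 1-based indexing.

[1,20] |-20|>|6| out[20]=400 → l++
[2,20] |-19|>|6| out[19]=361 → l++
[3,20] |-18|>|6| out[18]=324 → l++
[4,20] |-17|>|6| out[17]=289 → l++
[5,20] |-15|>|6| out[16]=225 → l++
[6,20] |-14|>|6| out[15]=196 → l++
[7,20] |-13|>|6| out[14]=169 → l++
[8,20] |-12|>|6| out[13]=144 → l++
[9,20] |-11|>|6| out[12]=121 → l++
[10,20] |-10|>|6| out[11]=100 → l++
[11,20] |-9|>|6| out[10]=81 → l++
[12,20] |-8|>|6| out[9]=64 → l++
[13,20] |-7|>|6| out[8]=49 → l++
[14,20] |-6|<=|6| out[7]=36 → r--
[14,19] |-6|>|-1| out[6]=36 → l++
[15,19] |-5|>|-1| out[5]=25 → l++
[16,19] |-4|>|-1| out[4]=16 → l++
[17,19] |-3|>|-1| out[3]=9 → l++
[18,19] |-2|>|-1| out[2]=4 → l++

l=19, r=19, next write slot=1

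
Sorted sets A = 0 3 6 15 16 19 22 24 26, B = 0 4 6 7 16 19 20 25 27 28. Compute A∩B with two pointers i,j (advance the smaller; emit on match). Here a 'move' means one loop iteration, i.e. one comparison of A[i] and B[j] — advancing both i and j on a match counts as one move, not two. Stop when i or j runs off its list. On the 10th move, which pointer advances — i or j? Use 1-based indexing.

[i=1,j=1] 0==0 emit → i++,j++
[i=2,j=2] 3<4 → i++
[i=3,j=2] 6>4 → j++
[i=3,j=3] 6==6 emit → i++,j++
[i=4,j=4] 15>7 → j++
[i=4,j=5] 15<16 → i++
[i=5,j=5] 16==16 emit → i++,j++
[i=6,j=6] 19==19 emit → i++,j++
[i=7,j=7] 22>20 → j++
[i=7,j=8] 22<25 → i++

i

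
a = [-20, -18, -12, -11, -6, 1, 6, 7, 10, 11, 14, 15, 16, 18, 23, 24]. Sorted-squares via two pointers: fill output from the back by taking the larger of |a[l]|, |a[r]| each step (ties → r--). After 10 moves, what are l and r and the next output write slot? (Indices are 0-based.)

l=3, r=8, next write slot=5

l=0 r=15: |-20|<=|24| out[15]=576, r--
l=0 r=14: |-20|<=|23| out[14]=529, r--
l=0 r=13: |-20|>|18| out[13]=400, l++
l=1 r=13: |-18|<=|18| out[12]=324, r--
l=1 r=12: |-18|>|16| out[11]=324, l++
l=2 r=12: |-12|<=|16| out[10]=256, r--
l=2 r=11: |-12|<=|15| out[9]=225, r--
l=2 r=10: |-12|<=|14| out[8]=196, r--
l=2 r=9: |-12|>|11| out[7]=144, l++
l=3 r=9: |-11|<=|11| out[6]=121, r--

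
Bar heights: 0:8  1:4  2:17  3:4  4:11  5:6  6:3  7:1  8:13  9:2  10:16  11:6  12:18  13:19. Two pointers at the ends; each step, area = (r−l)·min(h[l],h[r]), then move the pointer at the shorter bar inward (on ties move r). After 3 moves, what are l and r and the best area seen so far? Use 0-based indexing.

l=0 r=13: min(8,19)*13=104 best=104 *, l++
l=1 r=13: min(4,19)*12=48 best=104, l++
l=2 r=13: min(17,19)*11=187 best=187 *, l++

l=3, r=13, best area=187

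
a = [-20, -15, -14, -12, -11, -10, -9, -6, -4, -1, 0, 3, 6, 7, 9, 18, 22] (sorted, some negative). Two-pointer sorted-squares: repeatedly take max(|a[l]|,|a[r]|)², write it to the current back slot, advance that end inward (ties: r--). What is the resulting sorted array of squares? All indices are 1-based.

[1,17] |-20|<=|22| out[17]=484 → r--
[1,16] |-20|>|18| out[16]=400 → l++
[2,16] |-15|<=|18| out[15]=324 → r--
[2,15] |-15|>|9| out[14]=225 → l++
[3,15] |-14|>|9| out[13]=196 → l++
[4,15] |-12|>|9| out[12]=144 → l++
[5,15] |-11|>|9| out[11]=121 → l++
[6,15] |-10|>|9| out[10]=100 → l++
[7,15] |-9|<=|9| out[9]=81 → r--
[7,14] |-9|>|7| out[8]=81 → l++
[8,14] |-6|<=|7| out[7]=49 → r--
[8,13] |-6|<=|6| out[6]=36 → r--
[8,12] |-6|>|3| out[5]=36 → l++
[9,12] |-4|>|3| out[4]=16 → l++
[10,12] |-1|<=|3| out[3]=9 → r--
[10,11] |-1|>|0| out[2]=1 → l++
[11,11] |0|<=|0| out[1]=0 → r--

[0, 1, 9, 16, 36, 36, 49, 81, 81, 100, 121, 144, 196, 225, 324, 400, 484]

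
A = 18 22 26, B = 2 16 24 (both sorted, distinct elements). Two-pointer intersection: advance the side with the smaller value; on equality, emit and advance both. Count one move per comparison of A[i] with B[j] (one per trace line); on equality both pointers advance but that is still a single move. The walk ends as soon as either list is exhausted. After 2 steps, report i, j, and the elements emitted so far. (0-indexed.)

i=0 j=0: 18>2, j++
i=0 j=1: 18>16, j++

i=0, j=2, emitted=[]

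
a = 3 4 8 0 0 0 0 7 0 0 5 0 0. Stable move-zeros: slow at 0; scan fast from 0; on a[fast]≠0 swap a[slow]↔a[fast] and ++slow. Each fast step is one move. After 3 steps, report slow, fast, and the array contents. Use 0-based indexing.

slow=0 fast=0: a[fast]=3≠0 swap→a[0]=3, slow++,fast++
slow=1 fast=1: a[fast]=4≠0 swap→a[1]=4, slow++,fast++
slow=2 fast=2: a[fast]=8≠0 swap→a[2]=8, slow++,fast++

slow=3, fast=3, a=[3, 4, 8, 0, 0, 0, 0, 7, 0, 0, 5, 0, 0]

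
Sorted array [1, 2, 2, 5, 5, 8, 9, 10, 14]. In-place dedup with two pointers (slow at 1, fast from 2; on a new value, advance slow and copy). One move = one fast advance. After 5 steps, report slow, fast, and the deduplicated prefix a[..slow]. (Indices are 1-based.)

(s=1,f=2) a[fast]=2≠a[slow]=1 write a[2]=2 → slow++,fast++
(s=2,f=3) a[fast]=2=a[slow] dup → fast++
(s=2,f=4) a[fast]=5≠a[slow]=2 write a[3]=5 → slow++,fast++
(s=3,f=5) a[fast]=5=a[slow] dup → fast++
(s=3,f=6) a[fast]=8≠a[slow]=5 write a[4]=8 → slow++,fast++

slow=4, fast=7, prefix=[1, 2, 5, 8]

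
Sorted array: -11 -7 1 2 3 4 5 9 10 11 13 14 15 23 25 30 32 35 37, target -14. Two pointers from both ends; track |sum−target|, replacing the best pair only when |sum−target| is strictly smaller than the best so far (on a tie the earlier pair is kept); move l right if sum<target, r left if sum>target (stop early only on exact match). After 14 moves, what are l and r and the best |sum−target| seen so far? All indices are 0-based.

l=0, r=4, best |Δ|=7

[0,18] -11+37=26 d=40 * → r--
[0,17] -11+35=24 d=38 * → r--
[0,16] -11+32=21 d=35 * → r--
[0,15] -11+30=19 d=33 * → r--
[0,14] -11+25=14 d=28 * → r--
[0,13] -11+23=12 d=26 * → r--
[0,12] -11+15=4 d=18 * → r--
[0,11] -11+14=3 d=17 * → r--
[0,10] -11+13=2 d=16 * → r--
[0,9] -11+11=0 d=14 * → r--
[0,8] -11+10=-1 d=13 * → r--
[0,7] -11+9=-2 d=12 * → r--
[0,6] -11+5=-6 d=8 * → r--
[0,5] -11+4=-7 d=7 * → r--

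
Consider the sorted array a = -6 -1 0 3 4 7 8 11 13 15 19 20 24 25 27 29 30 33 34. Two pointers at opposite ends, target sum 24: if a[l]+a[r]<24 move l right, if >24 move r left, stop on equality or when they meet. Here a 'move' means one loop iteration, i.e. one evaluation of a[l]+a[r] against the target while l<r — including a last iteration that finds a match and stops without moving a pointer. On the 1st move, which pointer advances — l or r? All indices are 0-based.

r

[0,18] -6+34=28 >24 → r--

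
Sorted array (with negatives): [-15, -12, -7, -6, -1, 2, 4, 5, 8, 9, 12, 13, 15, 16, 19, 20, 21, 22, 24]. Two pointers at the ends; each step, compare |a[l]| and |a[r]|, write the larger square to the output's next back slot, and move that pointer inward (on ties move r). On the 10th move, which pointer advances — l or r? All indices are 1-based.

r

[1,19] |-15|<=|24| out[19]=576 → r--
[1,18] |-15|<=|22| out[18]=484 → r--
[1,17] |-15|<=|21| out[17]=441 → r--
[1,16] |-15|<=|20| out[16]=400 → r--
[1,15] |-15|<=|19| out[15]=361 → r--
[1,14] |-15|<=|16| out[14]=256 → r--
[1,13] |-15|<=|15| out[13]=225 → r--
[1,12] |-15|>|13| out[12]=225 → l++
[2,12] |-12|<=|13| out[11]=169 → r--
[2,11] |-12|<=|12| out[10]=144 → r--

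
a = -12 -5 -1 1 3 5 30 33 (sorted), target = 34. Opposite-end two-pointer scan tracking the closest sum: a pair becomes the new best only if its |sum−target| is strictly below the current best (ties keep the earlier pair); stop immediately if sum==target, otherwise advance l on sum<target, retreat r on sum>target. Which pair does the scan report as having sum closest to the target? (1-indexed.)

l=1 r=8: -12+33=21 d=13 *, l++
l=2 r=8: -5+33=28 d=6 *, l++
l=3 r=8: -1+33=32 d=2 *, l++
l=4 r=8: 1+33=34 d=0 *, stop

pair (1, 33) with sum 34 (|Δ|=0)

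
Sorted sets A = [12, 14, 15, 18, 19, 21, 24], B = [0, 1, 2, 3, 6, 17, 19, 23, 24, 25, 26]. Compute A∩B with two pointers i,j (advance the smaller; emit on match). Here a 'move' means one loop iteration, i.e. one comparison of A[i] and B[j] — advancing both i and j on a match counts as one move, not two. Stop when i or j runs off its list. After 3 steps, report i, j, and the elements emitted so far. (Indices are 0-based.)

[i=0,j=0] 12>0 → j++
[i=0,j=1] 12>1 → j++
[i=0,j=2] 12>2 → j++

i=0, j=3, emitted=[]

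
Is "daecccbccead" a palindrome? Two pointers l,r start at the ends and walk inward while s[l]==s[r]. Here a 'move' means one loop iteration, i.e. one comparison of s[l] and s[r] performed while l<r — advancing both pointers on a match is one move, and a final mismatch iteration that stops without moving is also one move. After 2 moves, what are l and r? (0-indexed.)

l=2, r=9

l=0 r=11: 'd'=='d', l++,r--
l=1 r=10: 'a'=='a', l++,r--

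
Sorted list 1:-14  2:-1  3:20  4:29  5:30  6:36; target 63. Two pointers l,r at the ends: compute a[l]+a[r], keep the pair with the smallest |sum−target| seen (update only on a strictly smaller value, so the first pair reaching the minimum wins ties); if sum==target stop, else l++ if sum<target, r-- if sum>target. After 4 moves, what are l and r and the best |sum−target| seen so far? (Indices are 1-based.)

l=1 r=6: -14+36=22 d=41 *, l++
l=2 r=6: -1+36=35 d=28 *, l++
l=3 r=6: 20+36=56 d=7 *, l++
l=4 r=6: 29+36=65 d=2 *, r--

l=4, r=5, best |Δ|=2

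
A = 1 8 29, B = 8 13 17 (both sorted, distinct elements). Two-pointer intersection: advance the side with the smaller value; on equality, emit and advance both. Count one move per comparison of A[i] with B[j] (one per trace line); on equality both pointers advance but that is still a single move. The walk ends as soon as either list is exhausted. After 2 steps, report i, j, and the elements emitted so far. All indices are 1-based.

i=3, j=2, emitted=[8]

i=1 j=1: 1<8, i++
i=2 j=1: 8==8 emit, i++,j++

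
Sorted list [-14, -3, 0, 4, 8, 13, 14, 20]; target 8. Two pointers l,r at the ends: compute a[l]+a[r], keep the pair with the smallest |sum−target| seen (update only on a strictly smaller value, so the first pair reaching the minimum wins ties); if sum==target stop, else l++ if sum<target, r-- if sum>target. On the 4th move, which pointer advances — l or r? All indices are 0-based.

r

l=0 r=7: -14+20=6 d=2 *, l++
l=1 r=7: -3+20=17 d=9, r--
l=1 r=6: -3+14=11 d=3, r--
l=1 r=5: -3+13=10 d=2, r--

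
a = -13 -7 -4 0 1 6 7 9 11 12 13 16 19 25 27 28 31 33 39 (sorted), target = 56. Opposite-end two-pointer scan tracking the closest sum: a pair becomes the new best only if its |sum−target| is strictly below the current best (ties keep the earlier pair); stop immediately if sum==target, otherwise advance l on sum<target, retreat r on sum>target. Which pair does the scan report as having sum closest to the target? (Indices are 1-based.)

l=1 r=19: -13+39=26 d=30 *, l++
l=2 r=19: -7+39=32 d=24 *, l++
l=3 r=19: -4+39=35 d=21 *, l++
l=4 r=19: 0+39=39 d=17 *, l++
l=5 r=19: 1+39=40 d=16 *, l++
l=6 r=19: 6+39=45 d=11 *, l++
l=7 r=19: 7+39=46 d=10 *, l++
l=8 r=19: 9+39=48 d=8 *, l++
l=9 r=19: 11+39=50 d=6 *, l++
l=10 r=19: 12+39=51 d=5 *, l++
l=11 r=19: 13+39=52 d=4 *, l++
l=12 r=19: 16+39=55 d=1 *, l++
l=13 r=19: 19+39=58 d=2, r--
l=13 r=18: 19+33=52 d=4, l++
l=14 r=18: 25+33=58 d=2, r--
l=14 r=17: 25+31=56 d=0 *, stop

pair (25, 31) with sum 56 (|Δ|=0)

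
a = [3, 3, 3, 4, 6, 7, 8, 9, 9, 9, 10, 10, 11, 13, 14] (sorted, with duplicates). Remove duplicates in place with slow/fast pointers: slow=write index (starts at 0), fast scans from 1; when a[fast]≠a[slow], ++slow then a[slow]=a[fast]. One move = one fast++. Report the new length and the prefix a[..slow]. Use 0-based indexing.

slow=0 fast=1: a[fast]=3=a[slow] dup, fast++
slow=0 fast=2: a[fast]=3=a[slow] dup, fast++
slow=0 fast=3: a[fast]=4≠a[slow]=3 write a[1]=4, slow++,fast++
slow=1 fast=4: a[fast]=6≠a[slow]=4 write a[2]=6, slow++,fast++
slow=2 fast=5: a[fast]=7≠a[slow]=6 write a[3]=7, slow++,fast++
slow=3 fast=6: a[fast]=8≠a[slow]=7 write a[4]=8, slow++,fast++
slow=4 fast=7: a[fast]=9≠a[slow]=8 write a[5]=9, slow++,fast++
slow=5 fast=8: a[fast]=9=a[slow] dup, fast++
slow=5 fast=9: a[fast]=9=a[slow] dup, fast++
slow=5 fast=10: a[fast]=10≠a[slow]=9 write a[6]=10, slow++,fast++
slow=6 fast=11: a[fast]=10=a[slow] dup, fast++
slow=6 fast=12: a[fast]=11≠a[slow]=10 write a[7]=11, slow++,fast++
slow=7 fast=13: a[fast]=13≠a[slow]=11 write a[8]=13, slow++,fast++
slow=8 fast=14: a[fast]=14≠a[slow]=13 write a[9]=14, slow++,fast++

length 10; prefix = [3, 4, 6, 7, 8, 9, 10, 11, 13, 14]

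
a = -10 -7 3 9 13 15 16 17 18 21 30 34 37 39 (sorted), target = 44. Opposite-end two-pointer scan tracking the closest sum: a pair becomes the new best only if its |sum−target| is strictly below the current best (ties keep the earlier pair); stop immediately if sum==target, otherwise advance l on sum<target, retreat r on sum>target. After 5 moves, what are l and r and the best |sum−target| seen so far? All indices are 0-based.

l=0 r=13: -10+39=29 d=15 *, l++
l=1 r=13: -7+39=32 d=12 *, l++
l=2 r=13: 3+39=42 d=2 *, l++
l=3 r=13: 9+39=48 d=4, r--
l=3 r=12: 9+37=46 d=2, r--

l=3, r=11, best |Δ|=2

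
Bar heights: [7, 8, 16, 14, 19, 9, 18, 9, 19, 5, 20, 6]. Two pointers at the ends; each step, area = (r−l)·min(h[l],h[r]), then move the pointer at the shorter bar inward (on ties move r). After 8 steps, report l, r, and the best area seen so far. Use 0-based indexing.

l=0 r=11: min(7,6)*11=66 best=66 *, r--
l=0 r=10: min(7,20)*10=70 best=70 *, l++
l=1 r=10: min(8,20)*9=72 best=72 *, l++
l=2 r=10: min(16,20)*8=128 best=128 *, l++
l=3 r=10: min(14,20)*7=98 best=128, l++
l=4 r=10: min(19,20)*6=114 best=128, l++
l=5 r=10: min(9,20)*5=45 best=128, l++
l=6 r=10: min(18,20)*4=72 best=128, l++

l=7, r=10, best area=128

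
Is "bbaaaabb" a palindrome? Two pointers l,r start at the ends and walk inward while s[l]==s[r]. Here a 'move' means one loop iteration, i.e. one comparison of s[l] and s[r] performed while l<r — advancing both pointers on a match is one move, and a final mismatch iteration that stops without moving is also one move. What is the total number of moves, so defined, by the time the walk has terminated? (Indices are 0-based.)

l=0 r=7: 'b'=='b', l++,r--
l=1 r=6: 'b'=='b', l++,r--
l=2 r=5: 'a'=='a', l++,r--
l=3 r=4: 'a'=='a', l++,r--

4 moves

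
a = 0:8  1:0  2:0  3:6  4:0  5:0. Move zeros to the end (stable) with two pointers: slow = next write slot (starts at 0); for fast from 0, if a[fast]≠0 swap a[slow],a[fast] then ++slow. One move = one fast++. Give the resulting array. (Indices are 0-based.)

(s=0,f=0) a[fast]=8≠0 swap→a[0]=8 → slow++,fast++
(s=1,f=1) a[fast]=0 → fast++
(s=1,f=2) a[fast]=0 → fast++
(s=1,f=3) a[fast]=6≠0 swap→a[1]=6 → slow++,fast++
(s=2,f=4) a[fast]=0 → fast++
(s=2,f=5) a[fast]=0 → fast++

[8, 6, 0, 0, 0, 0]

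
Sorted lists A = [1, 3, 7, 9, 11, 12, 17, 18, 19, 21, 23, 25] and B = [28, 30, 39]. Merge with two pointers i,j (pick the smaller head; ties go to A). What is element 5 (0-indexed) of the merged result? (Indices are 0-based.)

i=0 j=0: A[i]=1<=B[j]=28 take 1, i++
i=1 j=0: A[i]=3<=B[j]=28 take 3, i++
i=2 j=0: A[i]=7<=B[j]=28 take 7, i++
i=3 j=0: A[i]=9<=B[j]=28 take 9, i++
i=4 j=0: A[i]=11<=B[j]=28 take 11, i++
i=5 j=0: A[i]=12<=B[j]=28 take 12, i++
i=6 j=0: A[i]=17<=B[j]=28 take 17, i++
i=7 j=0: A[i]=18<=B[j]=28 take 18, i++
i=8 j=0: A[i]=19<=B[j]=28 take 19, i++
i=9 j=0: A[i]=21<=B[j]=28 take 21, i++
i=10 j=0: A[i]=23<=B[j]=28 take 23, i++
i=11 j=0: A[i]=25<=B[j]=28 take 25, i++
i=12 j=0: A done, take B[j]=28, j++
i=12 j=1: A done, take B[j]=30, j++
i=12 j=2: A done, take B[j]=39, j++

merged[5] = 12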